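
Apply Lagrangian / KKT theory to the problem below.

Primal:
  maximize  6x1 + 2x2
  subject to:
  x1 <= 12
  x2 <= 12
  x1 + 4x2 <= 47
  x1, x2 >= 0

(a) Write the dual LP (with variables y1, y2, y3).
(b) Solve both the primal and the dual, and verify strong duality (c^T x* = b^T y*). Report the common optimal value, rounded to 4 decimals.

The standard primal-dual pair for 'max c^T x s.t. A x <= b, x >= 0' is:
  Dual:  min b^T y  s.t.  A^T y >= c,  y >= 0.

So the dual LP is:
  minimize  12y1 + 12y2 + 47y3
  subject to:
    y1 + y3 >= 6
    y2 + 4y3 >= 2
    y1, y2, y3 >= 0

Solving the primal: x* = (12, 8.75).
  primal value c^T x* = 89.5.
Solving the dual: y* = (5.5, 0, 0.5).
  dual value b^T y* = 89.5.
Strong duality: c^T x* = b^T y*. Confirmed.

89.5


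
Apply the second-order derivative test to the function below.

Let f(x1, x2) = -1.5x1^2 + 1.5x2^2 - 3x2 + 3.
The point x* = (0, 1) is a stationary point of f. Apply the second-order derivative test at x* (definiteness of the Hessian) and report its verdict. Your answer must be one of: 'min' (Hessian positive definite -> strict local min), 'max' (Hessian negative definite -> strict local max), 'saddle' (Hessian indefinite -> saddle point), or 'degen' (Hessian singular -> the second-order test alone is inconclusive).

Compute the Hessian H = grad^2 f:
  H = [[-3, 0], [0, 3]]
Verify stationarity: grad f(x*) = H x* + g = (0, 0).
Eigenvalues of H: -3, 3.
Eigenvalues have mixed signs, so H is indefinite -> x* is a saddle point.

saddle


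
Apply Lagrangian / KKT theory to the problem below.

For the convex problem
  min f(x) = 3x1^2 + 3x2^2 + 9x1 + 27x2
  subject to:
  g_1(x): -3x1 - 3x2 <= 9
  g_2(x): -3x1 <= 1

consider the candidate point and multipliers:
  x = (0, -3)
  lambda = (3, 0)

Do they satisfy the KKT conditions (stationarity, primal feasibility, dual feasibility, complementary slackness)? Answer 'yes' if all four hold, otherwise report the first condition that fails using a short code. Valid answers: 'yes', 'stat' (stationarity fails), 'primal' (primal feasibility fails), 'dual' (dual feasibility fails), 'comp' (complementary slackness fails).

Gradient of f: grad f(x) = Q x + c = (9, 9)
Constraint values g_i(x) = a_i^T x - b_i:
  g_1((0, -3)) = 0
  g_2((0, -3)) = -1
Stationarity residual: grad f(x) + sum_i lambda_i a_i = (0, 0)
  -> stationarity OK
Primal feasibility (all g_i <= 0): OK
Dual feasibility (all lambda_i >= 0): OK
Complementary slackness (lambda_i * g_i(x) = 0 for all i): OK

Verdict: yes, KKT holds.

yes


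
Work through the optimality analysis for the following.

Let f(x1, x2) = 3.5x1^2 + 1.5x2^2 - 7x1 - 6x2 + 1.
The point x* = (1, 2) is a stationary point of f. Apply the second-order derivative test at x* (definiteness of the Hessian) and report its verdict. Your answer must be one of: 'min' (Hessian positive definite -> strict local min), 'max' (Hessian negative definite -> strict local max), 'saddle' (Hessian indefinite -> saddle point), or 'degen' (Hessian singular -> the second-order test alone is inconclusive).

Compute the Hessian H = grad^2 f:
  H = [[7, 0], [0, 3]]
Verify stationarity: grad f(x*) = H x* + g = (0, 0).
Eigenvalues of H: 3, 7.
Both eigenvalues > 0, so H is positive definite -> x* is a strict local min.

min


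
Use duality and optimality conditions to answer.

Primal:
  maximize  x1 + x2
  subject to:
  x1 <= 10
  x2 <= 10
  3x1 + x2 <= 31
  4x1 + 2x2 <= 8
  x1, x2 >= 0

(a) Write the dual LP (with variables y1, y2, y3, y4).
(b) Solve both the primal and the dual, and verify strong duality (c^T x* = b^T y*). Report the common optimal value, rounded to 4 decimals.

The standard primal-dual pair for 'max c^T x s.t. A x <= b, x >= 0' is:
  Dual:  min b^T y  s.t.  A^T y >= c,  y >= 0.

So the dual LP is:
  minimize  10y1 + 10y2 + 31y3 + 8y4
  subject to:
    y1 + 3y3 + 4y4 >= 1
    y2 + y3 + 2y4 >= 1
    y1, y2, y3, y4 >= 0

Solving the primal: x* = (0, 4).
  primal value c^T x* = 4.
Solving the dual: y* = (0, 0, 0, 0.5).
  dual value b^T y* = 4.
Strong duality: c^T x* = b^T y*. Confirmed.

4


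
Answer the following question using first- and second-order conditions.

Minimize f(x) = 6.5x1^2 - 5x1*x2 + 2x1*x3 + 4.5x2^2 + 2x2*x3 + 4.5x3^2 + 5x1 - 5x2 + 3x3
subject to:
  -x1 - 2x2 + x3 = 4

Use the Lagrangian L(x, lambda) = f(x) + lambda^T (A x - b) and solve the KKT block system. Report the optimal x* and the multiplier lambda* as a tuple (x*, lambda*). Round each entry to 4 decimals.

Form the Lagrangian:
  L(x, lambda) = (1/2) x^T Q x + c^T x + lambda^T (A x - b)
Stationarity (grad_x L = 0): Q x + c + A^T lambda = 0.
Primal feasibility: A x = b.

This gives the KKT block system:
  [ Q   A^T ] [ x     ]   [-c ]
  [ A    0  ] [ lambda ] = [ b ]

Solving the linear system:
  x*      = (-1.1967, -1.0993, 0.6047)
  lambda* = (-3.8505)
  f(x*)   = 8.3648

x* = (-1.1967, -1.0993, 0.6047), lambda* = (-3.8505)


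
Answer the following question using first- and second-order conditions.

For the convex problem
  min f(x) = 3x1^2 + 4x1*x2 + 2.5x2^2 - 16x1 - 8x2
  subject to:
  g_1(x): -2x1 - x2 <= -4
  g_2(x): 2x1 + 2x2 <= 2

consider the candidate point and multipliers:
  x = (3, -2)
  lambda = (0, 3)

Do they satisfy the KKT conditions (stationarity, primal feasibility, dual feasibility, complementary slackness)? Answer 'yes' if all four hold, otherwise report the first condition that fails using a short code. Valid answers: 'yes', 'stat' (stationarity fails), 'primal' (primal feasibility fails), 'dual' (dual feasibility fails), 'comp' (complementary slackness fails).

Gradient of f: grad f(x) = Q x + c = (-6, -6)
Constraint values g_i(x) = a_i^T x - b_i:
  g_1((3, -2)) = 0
  g_2((3, -2)) = 0
Stationarity residual: grad f(x) + sum_i lambda_i a_i = (0, 0)
  -> stationarity OK
Primal feasibility (all g_i <= 0): OK
Dual feasibility (all lambda_i >= 0): OK
Complementary slackness (lambda_i * g_i(x) = 0 for all i): OK

Verdict: yes, KKT holds.

yes


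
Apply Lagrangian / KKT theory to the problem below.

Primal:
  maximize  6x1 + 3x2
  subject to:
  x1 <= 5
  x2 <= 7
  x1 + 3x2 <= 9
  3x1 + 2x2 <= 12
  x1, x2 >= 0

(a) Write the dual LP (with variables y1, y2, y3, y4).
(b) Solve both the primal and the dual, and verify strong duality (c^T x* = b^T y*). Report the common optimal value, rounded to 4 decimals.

The standard primal-dual pair for 'max c^T x s.t. A x <= b, x >= 0' is:
  Dual:  min b^T y  s.t.  A^T y >= c,  y >= 0.

So the dual LP is:
  minimize  5y1 + 7y2 + 9y3 + 12y4
  subject to:
    y1 + y3 + 3y4 >= 6
    y2 + 3y3 + 2y4 >= 3
    y1, y2, y3, y4 >= 0

Solving the primal: x* = (4, 0).
  primal value c^T x* = 24.
Solving the dual: y* = (0, 0, 0, 2).
  dual value b^T y* = 24.
Strong duality: c^T x* = b^T y*. Confirmed.

24


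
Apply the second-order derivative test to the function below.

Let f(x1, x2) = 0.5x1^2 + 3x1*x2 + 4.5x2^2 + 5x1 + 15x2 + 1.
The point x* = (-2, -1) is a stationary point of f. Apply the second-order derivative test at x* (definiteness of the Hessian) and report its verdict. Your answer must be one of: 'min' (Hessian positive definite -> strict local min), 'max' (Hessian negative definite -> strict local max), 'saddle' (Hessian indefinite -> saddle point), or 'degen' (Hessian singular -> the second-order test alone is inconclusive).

Compute the Hessian H = grad^2 f:
  H = [[1, 3], [3, 9]]
Verify stationarity: grad f(x*) = H x* + g = (0, 0).
Eigenvalues of H: 0, 10.
H has a zero eigenvalue (singular; positive semidefinite but not definite), so H is neither positive definite, negative definite, nor indefinite. The second-order test alone is inconclusive -> degen.
(Indeed, f is constant along the null direction of H through x*, so x* is not a strict local extremum.)

degen


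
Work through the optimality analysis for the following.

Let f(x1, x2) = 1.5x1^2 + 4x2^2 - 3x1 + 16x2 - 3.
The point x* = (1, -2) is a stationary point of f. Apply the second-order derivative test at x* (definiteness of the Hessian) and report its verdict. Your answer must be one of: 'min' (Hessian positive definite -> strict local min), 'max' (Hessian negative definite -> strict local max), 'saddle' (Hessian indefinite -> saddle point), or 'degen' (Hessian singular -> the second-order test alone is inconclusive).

Compute the Hessian H = grad^2 f:
  H = [[3, 0], [0, 8]]
Verify stationarity: grad f(x*) = H x* + g = (0, 0).
Eigenvalues of H: 3, 8.
Both eigenvalues > 0, so H is positive definite -> x* is a strict local min.

min


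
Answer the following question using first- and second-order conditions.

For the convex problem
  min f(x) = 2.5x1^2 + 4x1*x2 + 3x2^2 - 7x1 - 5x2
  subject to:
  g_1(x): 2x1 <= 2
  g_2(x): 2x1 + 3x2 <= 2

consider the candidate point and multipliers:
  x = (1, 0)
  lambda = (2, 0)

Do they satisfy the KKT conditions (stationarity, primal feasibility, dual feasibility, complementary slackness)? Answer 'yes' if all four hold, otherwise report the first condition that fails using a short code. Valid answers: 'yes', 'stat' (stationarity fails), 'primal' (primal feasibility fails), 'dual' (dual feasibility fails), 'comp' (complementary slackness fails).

Gradient of f: grad f(x) = Q x + c = (-2, -1)
Constraint values g_i(x) = a_i^T x - b_i:
  g_1((1, 0)) = 0
  g_2((1, 0)) = 0
Stationarity residual: grad f(x) + sum_i lambda_i a_i = (2, -1)
  -> stationarity FAILS
Primal feasibility (all g_i <= 0): OK
Dual feasibility (all lambda_i >= 0): OK
Complementary slackness (lambda_i * g_i(x) = 0 for all i): OK

Verdict: the first failing condition is stationarity -> stat.

stat


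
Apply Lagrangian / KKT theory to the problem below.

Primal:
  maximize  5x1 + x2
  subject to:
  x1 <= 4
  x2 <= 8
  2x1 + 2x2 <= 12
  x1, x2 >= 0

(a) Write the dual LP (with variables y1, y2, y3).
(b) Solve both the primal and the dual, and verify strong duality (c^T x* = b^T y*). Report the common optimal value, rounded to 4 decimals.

The standard primal-dual pair for 'max c^T x s.t. A x <= b, x >= 0' is:
  Dual:  min b^T y  s.t.  A^T y >= c,  y >= 0.

So the dual LP is:
  minimize  4y1 + 8y2 + 12y3
  subject to:
    y1 + 2y3 >= 5
    y2 + 2y3 >= 1
    y1, y2, y3 >= 0

Solving the primal: x* = (4, 2).
  primal value c^T x* = 22.
Solving the dual: y* = (4, 0, 0.5).
  dual value b^T y* = 22.
Strong duality: c^T x* = b^T y*. Confirmed.

22


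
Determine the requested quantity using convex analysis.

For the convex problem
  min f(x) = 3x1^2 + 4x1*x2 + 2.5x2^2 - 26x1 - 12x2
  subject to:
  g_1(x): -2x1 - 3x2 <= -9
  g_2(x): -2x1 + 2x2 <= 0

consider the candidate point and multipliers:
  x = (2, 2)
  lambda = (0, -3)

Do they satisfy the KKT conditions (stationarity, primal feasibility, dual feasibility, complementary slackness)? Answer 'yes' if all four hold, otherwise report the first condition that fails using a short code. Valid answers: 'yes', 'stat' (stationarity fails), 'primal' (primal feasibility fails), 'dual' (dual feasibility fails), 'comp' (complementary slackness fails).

Gradient of f: grad f(x) = Q x + c = (-6, 6)
Constraint values g_i(x) = a_i^T x - b_i:
  g_1((2, 2)) = -1
  g_2((2, 2)) = 0
Stationarity residual: grad f(x) + sum_i lambda_i a_i = (0, 0)
  -> stationarity OK
Primal feasibility (all g_i <= 0): OK
Dual feasibility (all lambda_i >= 0): FAILS
Complementary slackness (lambda_i * g_i(x) = 0 for all i): OK

Verdict: the first failing condition is dual_feasibility -> dual.

dual


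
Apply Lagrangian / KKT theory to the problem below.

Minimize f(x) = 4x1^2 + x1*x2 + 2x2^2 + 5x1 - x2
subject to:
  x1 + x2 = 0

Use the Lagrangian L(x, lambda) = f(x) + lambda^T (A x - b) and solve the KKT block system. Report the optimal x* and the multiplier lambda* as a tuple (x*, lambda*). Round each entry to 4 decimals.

Form the Lagrangian:
  L(x, lambda) = (1/2) x^T Q x + c^T x + lambda^T (A x - b)
Stationarity (grad_x L = 0): Q x + c + A^T lambda = 0.
Primal feasibility: A x = b.

This gives the KKT block system:
  [ Q   A^T ] [ x     ]   [-c ]
  [ A    0  ] [ lambda ] = [ b ]

Solving the linear system:
  x*      = (-0.6, 0.6)
  lambda* = (-0.8)
  f(x*)   = -1.8

x* = (-0.6, 0.6), lambda* = (-0.8)


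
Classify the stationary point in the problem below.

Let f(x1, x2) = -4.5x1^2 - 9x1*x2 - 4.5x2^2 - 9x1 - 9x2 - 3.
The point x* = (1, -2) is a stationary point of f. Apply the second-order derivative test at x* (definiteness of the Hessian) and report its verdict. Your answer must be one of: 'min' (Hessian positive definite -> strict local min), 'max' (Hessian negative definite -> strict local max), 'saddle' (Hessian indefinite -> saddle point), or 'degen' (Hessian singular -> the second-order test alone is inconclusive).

Compute the Hessian H = grad^2 f:
  H = [[-9, -9], [-9, -9]]
Verify stationarity: grad f(x*) = H x* + g = (0, 0).
Eigenvalues of H: -18, 0.
H has a zero eigenvalue (singular; negative semidefinite but not definite), so H is neither positive definite, negative definite, nor indefinite. The second-order test alone is inconclusive -> degen.
(Indeed, f is constant along the null direction of H through x*, so x* is not a strict local extremum.)

degen


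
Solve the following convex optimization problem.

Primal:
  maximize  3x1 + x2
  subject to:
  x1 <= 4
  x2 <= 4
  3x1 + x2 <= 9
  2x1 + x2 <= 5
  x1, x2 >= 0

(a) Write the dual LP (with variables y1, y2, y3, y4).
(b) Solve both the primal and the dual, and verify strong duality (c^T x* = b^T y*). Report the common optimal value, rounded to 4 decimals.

The standard primal-dual pair for 'max c^T x s.t. A x <= b, x >= 0' is:
  Dual:  min b^T y  s.t.  A^T y >= c,  y >= 0.

So the dual LP is:
  minimize  4y1 + 4y2 + 9y3 + 5y4
  subject to:
    y1 + 3y3 + 2y4 >= 3
    y2 + y3 + y4 >= 1
    y1, y2, y3, y4 >= 0

Solving the primal: x* = (2.5, 0).
  primal value c^T x* = 7.5.
Solving the dual: y* = (0, 0, 0, 1.5).
  dual value b^T y* = 7.5.
Strong duality: c^T x* = b^T y*. Confirmed.

7.5


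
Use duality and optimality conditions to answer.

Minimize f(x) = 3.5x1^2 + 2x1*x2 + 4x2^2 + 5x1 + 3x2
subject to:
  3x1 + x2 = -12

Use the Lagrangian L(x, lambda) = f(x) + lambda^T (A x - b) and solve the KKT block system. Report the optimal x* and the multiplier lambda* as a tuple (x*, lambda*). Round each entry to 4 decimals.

Form the Lagrangian:
  L(x, lambda) = (1/2) x^T Q x + c^T x + lambda^T (A x - b)
Stationarity (grad_x L = 0): Q x + c + A^T lambda = 0.
Primal feasibility: A x = b.

This gives the KKT block system:
  [ Q   A^T ] [ x     ]   [-c ]
  [ A    0  ] [ lambda ] = [ b ]

Solving the linear system:
  x*      = (-3.8806, -0.3582)
  lambda* = (7.6269)
  f(x*)   = 35.5224

x* = (-3.8806, -0.3582), lambda* = (7.6269)


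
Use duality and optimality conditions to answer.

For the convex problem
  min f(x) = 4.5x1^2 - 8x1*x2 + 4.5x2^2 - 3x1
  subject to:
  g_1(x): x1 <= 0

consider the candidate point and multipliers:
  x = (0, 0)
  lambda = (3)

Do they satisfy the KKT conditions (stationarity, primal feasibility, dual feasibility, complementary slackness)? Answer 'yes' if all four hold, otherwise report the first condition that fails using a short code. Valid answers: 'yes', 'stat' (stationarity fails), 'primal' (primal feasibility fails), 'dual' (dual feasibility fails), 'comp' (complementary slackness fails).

Gradient of f: grad f(x) = Q x + c = (-3, 0)
Constraint values g_i(x) = a_i^T x - b_i:
  g_1((0, 0)) = 0
Stationarity residual: grad f(x) + sum_i lambda_i a_i = (0, 0)
  -> stationarity OK
Primal feasibility (all g_i <= 0): OK
Dual feasibility (all lambda_i >= 0): OK
Complementary slackness (lambda_i * g_i(x) = 0 for all i): OK

Verdict: yes, KKT holds.

yes


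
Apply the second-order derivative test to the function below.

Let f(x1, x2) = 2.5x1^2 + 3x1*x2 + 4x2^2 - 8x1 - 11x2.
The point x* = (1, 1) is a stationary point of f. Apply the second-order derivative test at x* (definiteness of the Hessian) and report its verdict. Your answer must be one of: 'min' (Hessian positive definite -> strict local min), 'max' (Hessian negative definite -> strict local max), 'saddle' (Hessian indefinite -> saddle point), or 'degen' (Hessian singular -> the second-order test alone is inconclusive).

Compute the Hessian H = grad^2 f:
  H = [[5, 3], [3, 8]]
Verify stationarity: grad f(x*) = H x* + g = (0, 0).
Eigenvalues of H: 3.1459, 9.8541.
Both eigenvalues > 0, so H is positive definite -> x* is a strict local min.

min


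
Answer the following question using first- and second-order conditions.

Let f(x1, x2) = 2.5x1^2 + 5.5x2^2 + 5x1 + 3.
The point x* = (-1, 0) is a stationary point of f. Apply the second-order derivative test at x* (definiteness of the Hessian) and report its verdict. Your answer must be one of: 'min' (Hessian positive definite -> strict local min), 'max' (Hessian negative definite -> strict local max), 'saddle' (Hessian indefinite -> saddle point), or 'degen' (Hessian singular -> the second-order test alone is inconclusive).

Compute the Hessian H = grad^2 f:
  H = [[5, 0], [0, 11]]
Verify stationarity: grad f(x*) = H x* + g = (0, 0).
Eigenvalues of H: 5, 11.
Both eigenvalues > 0, so H is positive definite -> x* is a strict local min.

min


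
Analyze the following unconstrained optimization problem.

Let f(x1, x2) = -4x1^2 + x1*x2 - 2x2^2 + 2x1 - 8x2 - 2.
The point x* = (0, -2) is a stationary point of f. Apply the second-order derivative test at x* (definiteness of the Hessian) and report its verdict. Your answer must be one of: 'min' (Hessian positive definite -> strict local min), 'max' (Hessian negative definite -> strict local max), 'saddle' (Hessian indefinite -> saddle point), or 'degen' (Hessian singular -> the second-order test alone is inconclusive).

Compute the Hessian H = grad^2 f:
  H = [[-8, 1], [1, -4]]
Verify stationarity: grad f(x*) = H x* + g = (0, 0).
Eigenvalues of H: -8.2361, -3.7639.
Both eigenvalues < 0, so H is negative definite -> x* is a strict local max.

max


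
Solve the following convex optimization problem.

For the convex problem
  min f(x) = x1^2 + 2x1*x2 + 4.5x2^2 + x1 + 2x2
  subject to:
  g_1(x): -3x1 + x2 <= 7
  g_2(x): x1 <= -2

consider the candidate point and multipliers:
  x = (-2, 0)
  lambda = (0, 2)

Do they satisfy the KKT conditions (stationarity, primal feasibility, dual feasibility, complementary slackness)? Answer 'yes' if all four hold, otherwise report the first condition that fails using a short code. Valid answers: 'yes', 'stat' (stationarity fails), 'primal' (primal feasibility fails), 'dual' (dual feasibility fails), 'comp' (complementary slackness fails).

Gradient of f: grad f(x) = Q x + c = (-3, -2)
Constraint values g_i(x) = a_i^T x - b_i:
  g_1((-2, 0)) = -1
  g_2((-2, 0)) = 0
Stationarity residual: grad f(x) + sum_i lambda_i a_i = (-1, -2)
  -> stationarity FAILS
Primal feasibility (all g_i <= 0): OK
Dual feasibility (all lambda_i >= 0): OK
Complementary slackness (lambda_i * g_i(x) = 0 for all i): OK

Verdict: the first failing condition is stationarity -> stat.

stat


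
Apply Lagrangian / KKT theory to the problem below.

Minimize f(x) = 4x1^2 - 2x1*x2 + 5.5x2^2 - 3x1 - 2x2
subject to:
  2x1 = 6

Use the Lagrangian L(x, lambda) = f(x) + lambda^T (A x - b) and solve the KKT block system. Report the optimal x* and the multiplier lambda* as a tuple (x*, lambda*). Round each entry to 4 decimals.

Form the Lagrangian:
  L(x, lambda) = (1/2) x^T Q x + c^T x + lambda^T (A x - b)
Stationarity (grad_x L = 0): Q x + c + A^T lambda = 0.
Primal feasibility: A x = b.

This gives the KKT block system:
  [ Q   A^T ] [ x     ]   [-c ]
  [ A    0  ] [ lambda ] = [ b ]

Solving the linear system:
  x*      = (3, 0.7273)
  lambda* = (-9.7727)
  f(x*)   = 24.0909

x* = (3, 0.7273), lambda* = (-9.7727)


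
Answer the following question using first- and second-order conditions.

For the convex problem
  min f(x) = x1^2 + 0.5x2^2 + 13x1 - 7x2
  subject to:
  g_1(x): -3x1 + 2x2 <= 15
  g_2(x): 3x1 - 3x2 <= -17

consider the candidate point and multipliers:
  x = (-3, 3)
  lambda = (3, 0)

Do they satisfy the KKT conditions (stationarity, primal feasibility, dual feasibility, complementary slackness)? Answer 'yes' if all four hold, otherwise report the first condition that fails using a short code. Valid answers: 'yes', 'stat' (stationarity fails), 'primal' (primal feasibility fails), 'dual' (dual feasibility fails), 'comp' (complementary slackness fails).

Gradient of f: grad f(x) = Q x + c = (7, -4)
Constraint values g_i(x) = a_i^T x - b_i:
  g_1((-3, 3)) = 0
  g_2((-3, 3)) = -1
Stationarity residual: grad f(x) + sum_i lambda_i a_i = (-2, 2)
  -> stationarity FAILS
Primal feasibility (all g_i <= 0): OK
Dual feasibility (all lambda_i >= 0): OK
Complementary slackness (lambda_i * g_i(x) = 0 for all i): OK

Verdict: the first failing condition is stationarity -> stat.

stat


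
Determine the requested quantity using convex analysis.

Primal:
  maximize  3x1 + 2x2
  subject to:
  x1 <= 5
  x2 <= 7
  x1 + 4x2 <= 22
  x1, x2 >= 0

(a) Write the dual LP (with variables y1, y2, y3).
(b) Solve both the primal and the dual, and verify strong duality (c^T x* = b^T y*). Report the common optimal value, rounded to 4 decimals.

The standard primal-dual pair for 'max c^T x s.t. A x <= b, x >= 0' is:
  Dual:  min b^T y  s.t.  A^T y >= c,  y >= 0.

So the dual LP is:
  minimize  5y1 + 7y2 + 22y3
  subject to:
    y1 + y3 >= 3
    y2 + 4y3 >= 2
    y1, y2, y3 >= 0

Solving the primal: x* = (5, 4.25).
  primal value c^T x* = 23.5.
Solving the dual: y* = (2.5, 0, 0.5).
  dual value b^T y* = 23.5.
Strong duality: c^T x* = b^T y*. Confirmed.

23.5


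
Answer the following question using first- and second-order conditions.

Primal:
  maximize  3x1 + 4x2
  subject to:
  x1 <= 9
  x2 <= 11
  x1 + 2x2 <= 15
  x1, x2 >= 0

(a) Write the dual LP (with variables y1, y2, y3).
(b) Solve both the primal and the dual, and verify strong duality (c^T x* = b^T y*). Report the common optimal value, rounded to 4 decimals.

The standard primal-dual pair for 'max c^T x s.t. A x <= b, x >= 0' is:
  Dual:  min b^T y  s.t.  A^T y >= c,  y >= 0.

So the dual LP is:
  minimize  9y1 + 11y2 + 15y3
  subject to:
    y1 + y3 >= 3
    y2 + 2y3 >= 4
    y1, y2, y3 >= 0

Solving the primal: x* = (9, 3).
  primal value c^T x* = 39.
Solving the dual: y* = (1, 0, 2).
  dual value b^T y* = 39.
Strong duality: c^T x* = b^T y*. Confirmed.

39


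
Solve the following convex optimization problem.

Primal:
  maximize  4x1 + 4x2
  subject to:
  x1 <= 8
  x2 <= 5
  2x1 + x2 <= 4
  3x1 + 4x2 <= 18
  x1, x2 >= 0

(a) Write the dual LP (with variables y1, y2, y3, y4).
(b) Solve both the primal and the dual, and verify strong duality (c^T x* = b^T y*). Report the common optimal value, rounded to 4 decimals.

The standard primal-dual pair for 'max c^T x s.t. A x <= b, x >= 0' is:
  Dual:  min b^T y  s.t.  A^T y >= c,  y >= 0.

So the dual LP is:
  minimize  8y1 + 5y2 + 4y3 + 18y4
  subject to:
    y1 + 2y3 + 3y4 >= 4
    y2 + y3 + 4y4 >= 4
    y1, y2, y3, y4 >= 0

Solving the primal: x* = (0, 4).
  primal value c^T x* = 16.
Solving the dual: y* = (0, 0, 4, 0).
  dual value b^T y* = 16.
Strong duality: c^T x* = b^T y*. Confirmed.

16


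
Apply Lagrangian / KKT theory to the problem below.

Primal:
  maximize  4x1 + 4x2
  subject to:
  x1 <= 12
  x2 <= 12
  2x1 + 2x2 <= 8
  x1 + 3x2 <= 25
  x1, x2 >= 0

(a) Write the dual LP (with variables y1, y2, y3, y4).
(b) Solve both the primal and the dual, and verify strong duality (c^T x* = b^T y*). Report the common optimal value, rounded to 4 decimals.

The standard primal-dual pair for 'max c^T x s.t. A x <= b, x >= 0' is:
  Dual:  min b^T y  s.t.  A^T y >= c,  y >= 0.

So the dual LP is:
  minimize  12y1 + 12y2 + 8y3 + 25y4
  subject to:
    y1 + 2y3 + y4 >= 4
    y2 + 2y3 + 3y4 >= 4
    y1, y2, y3, y4 >= 0

Solving the primal: x* = (4, 0).
  primal value c^T x* = 16.
Solving the dual: y* = (0, 0, 2, 0).
  dual value b^T y* = 16.
Strong duality: c^T x* = b^T y*. Confirmed.

16


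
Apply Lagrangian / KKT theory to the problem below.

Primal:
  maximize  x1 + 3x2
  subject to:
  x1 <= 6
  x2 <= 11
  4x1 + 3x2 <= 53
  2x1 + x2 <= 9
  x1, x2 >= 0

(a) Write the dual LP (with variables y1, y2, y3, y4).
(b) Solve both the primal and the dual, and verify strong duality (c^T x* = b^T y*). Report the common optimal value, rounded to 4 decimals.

The standard primal-dual pair for 'max c^T x s.t. A x <= b, x >= 0' is:
  Dual:  min b^T y  s.t.  A^T y >= c,  y >= 0.

So the dual LP is:
  minimize  6y1 + 11y2 + 53y3 + 9y4
  subject to:
    y1 + 4y3 + 2y4 >= 1
    y2 + 3y3 + y4 >= 3
    y1, y2, y3, y4 >= 0

Solving the primal: x* = (0, 9).
  primal value c^T x* = 27.
Solving the dual: y* = (0, 0, 0, 3).
  dual value b^T y* = 27.
Strong duality: c^T x* = b^T y*. Confirmed.

27


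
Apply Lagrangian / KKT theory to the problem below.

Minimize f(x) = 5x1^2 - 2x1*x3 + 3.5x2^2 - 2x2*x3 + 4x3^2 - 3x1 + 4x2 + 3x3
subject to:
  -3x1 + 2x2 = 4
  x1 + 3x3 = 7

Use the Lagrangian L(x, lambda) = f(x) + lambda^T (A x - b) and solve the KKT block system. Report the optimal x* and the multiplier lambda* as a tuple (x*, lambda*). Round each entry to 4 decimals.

Form the Lagrangian:
  L(x, lambda) = (1/2) x^T Q x + c^T x + lambda^T (A x - b)
Stationarity (grad_x L = 0): Q x + c + A^T lambda = 0.
Primal feasibility: A x = b.

This gives the KKT block system:
  [ Q   A^T ] [ x     ]   [-c ]
  [ A    0  ] [ lambda ] = [ b ]

Solving the linear system:
  x*      = (-0.215, 1.6775, 2.405)
  lambda* = (-5.4662, -6.4384)
  f(x*)   = 40.7516

x* = (-0.215, 1.6775, 2.405), lambda* = (-5.4662, -6.4384)


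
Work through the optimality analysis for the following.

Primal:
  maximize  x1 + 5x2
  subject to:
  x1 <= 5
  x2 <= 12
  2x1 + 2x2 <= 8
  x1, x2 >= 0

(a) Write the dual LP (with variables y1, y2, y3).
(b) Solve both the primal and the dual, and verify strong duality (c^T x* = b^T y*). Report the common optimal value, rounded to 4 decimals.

The standard primal-dual pair for 'max c^T x s.t. A x <= b, x >= 0' is:
  Dual:  min b^T y  s.t.  A^T y >= c,  y >= 0.

So the dual LP is:
  minimize  5y1 + 12y2 + 8y3
  subject to:
    y1 + 2y3 >= 1
    y2 + 2y3 >= 5
    y1, y2, y3 >= 0

Solving the primal: x* = (0, 4).
  primal value c^T x* = 20.
Solving the dual: y* = (0, 0, 2.5).
  dual value b^T y* = 20.
Strong duality: c^T x* = b^T y*. Confirmed.

20


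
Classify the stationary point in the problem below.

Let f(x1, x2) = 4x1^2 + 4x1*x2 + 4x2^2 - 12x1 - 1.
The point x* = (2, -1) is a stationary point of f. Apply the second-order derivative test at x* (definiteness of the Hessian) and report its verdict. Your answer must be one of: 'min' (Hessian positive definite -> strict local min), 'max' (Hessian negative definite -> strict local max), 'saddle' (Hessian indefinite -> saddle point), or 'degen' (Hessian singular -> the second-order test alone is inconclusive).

Compute the Hessian H = grad^2 f:
  H = [[8, 4], [4, 8]]
Verify stationarity: grad f(x*) = H x* + g = (0, 0).
Eigenvalues of H: 4, 12.
Both eigenvalues > 0, so H is positive definite -> x* is a strict local min.

min


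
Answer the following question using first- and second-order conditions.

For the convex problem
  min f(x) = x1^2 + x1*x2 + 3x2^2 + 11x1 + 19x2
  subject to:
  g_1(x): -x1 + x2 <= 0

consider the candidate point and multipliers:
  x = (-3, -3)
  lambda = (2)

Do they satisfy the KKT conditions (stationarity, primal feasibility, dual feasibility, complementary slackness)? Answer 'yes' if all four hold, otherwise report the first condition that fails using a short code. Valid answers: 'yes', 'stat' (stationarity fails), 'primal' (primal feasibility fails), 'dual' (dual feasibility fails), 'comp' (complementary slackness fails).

Gradient of f: grad f(x) = Q x + c = (2, -2)
Constraint values g_i(x) = a_i^T x - b_i:
  g_1((-3, -3)) = 0
Stationarity residual: grad f(x) + sum_i lambda_i a_i = (0, 0)
  -> stationarity OK
Primal feasibility (all g_i <= 0): OK
Dual feasibility (all lambda_i >= 0): OK
Complementary slackness (lambda_i * g_i(x) = 0 for all i): OK

Verdict: yes, KKT holds.

yes


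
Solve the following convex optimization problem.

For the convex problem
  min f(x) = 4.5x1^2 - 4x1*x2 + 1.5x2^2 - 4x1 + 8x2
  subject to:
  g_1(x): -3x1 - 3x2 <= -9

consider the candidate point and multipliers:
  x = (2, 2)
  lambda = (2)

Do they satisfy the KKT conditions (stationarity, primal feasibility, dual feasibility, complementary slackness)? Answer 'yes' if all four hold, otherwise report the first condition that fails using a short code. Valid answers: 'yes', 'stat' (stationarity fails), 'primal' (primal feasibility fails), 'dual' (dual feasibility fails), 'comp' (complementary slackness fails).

Gradient of f: grad f(x) = Q x + c = (6, 6)
Constraint values g_i(x) = a_i^T x - b_i:
  g_1((2, 2)) = -3
Stationarity residual: grad f(x) + sum_i lambda_i a_i = (0, 0)
  -> stationarity OK
Primal feasibility (all g_i <= 0): OK
Dual feasibility (all lambda_i >= 0): OK
Complementary slackness (lambda_i * g_i(x) = 0 for all i): FAILS

Verdict: the first failing condition is complementary_slackness -> comp.

comp


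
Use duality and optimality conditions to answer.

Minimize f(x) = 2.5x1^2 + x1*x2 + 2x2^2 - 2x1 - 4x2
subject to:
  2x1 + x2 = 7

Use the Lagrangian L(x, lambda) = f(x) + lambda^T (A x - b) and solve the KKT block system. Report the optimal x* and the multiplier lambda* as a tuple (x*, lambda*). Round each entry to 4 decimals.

Form the Lagrangian:
  L(x, lambda) = (1/2) x^T Q x + c^T x + lambda^T (A x - b)
Stationarity (grad_x L = 0): Q x + c + A^T lambda = 0.
Primal feasibility: A x = b.

This gives the KKT block system:
  [ Q   A^T ] [ x     ]   [-c ]
  [ A    0  ] [ lambda ] = [ b ]

Solving the linear system:
  x*      = (2.5294, 1.9412)
  lambda* = (-6.2941)
  f(x*)   = 15.6176

x* = (2.5294, 1.9412), lambda* = (-6.2941)


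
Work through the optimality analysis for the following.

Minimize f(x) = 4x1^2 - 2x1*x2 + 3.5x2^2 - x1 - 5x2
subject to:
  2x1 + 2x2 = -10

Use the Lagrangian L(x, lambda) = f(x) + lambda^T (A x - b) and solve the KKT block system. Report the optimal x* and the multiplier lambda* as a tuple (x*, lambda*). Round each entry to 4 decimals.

Form the Lagrangian:
  L(x, lambda) = (1/2) x^T Q x + c^T x + lambda^T (A x - b)
Stationarity (grad_x L = 0): Q x + c + A^T lambda = 0.
Primal feasibility: A x = b.

This gives the KKT block system:
  [ Q   A^T ] [ x     ]   [-c ]
  [ A    0  ] [ lambda ] = [ b ]

Solving the linear system:
  x*      = (-2.5789, -2.4211)
  lambda* = (8.3947)
  f(x*)   = 49.3158

x* = (-2.5789, -2.4211), lambda* = (8.3947)


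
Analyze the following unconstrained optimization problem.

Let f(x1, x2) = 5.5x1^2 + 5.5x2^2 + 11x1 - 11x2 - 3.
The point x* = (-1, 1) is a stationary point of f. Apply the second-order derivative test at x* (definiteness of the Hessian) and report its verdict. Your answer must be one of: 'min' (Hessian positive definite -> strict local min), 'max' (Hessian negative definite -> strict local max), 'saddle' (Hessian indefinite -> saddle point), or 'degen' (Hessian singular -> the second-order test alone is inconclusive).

Compute the Hessian H = grad^2 f:
  H = [[11, 0], [0, 11]]
Verify stationarity: grad f(x*) = H x* + g = (0, 0).
Eigenvalues of H: 11, 11.
Both eigenvalues > 0, so H is positive definite -> x* is a strict local min.

min


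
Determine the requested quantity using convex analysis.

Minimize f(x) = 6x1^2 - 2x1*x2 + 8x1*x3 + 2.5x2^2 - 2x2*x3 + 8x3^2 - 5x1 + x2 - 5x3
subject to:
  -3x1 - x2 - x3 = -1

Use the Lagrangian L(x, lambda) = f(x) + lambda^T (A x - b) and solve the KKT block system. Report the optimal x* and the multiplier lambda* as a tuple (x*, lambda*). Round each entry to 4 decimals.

Form the Lagrangian:
  L(x, lambda) = (1/2) x^T Q x + c^T x + lambda^T (A x - b)
Stationarity (grad_x L = 0): Q x + c + A^T lambda = 0.
Primal feasibility: A x = b.

This gives the KKT block system:
  [ Q   A^T ] [ x     ]   [-c ]
  [ A    0  ] [ lambda ] = [ b ]

Solving the linear system:
  x*      = (0.2906, -0.0314, 0.1597)
  lambda* = (-0.0576)
  f(x*)   = -1.1702

x* = (0.2906, -0.0314, 0.1597), lambda* = (-0.0576)


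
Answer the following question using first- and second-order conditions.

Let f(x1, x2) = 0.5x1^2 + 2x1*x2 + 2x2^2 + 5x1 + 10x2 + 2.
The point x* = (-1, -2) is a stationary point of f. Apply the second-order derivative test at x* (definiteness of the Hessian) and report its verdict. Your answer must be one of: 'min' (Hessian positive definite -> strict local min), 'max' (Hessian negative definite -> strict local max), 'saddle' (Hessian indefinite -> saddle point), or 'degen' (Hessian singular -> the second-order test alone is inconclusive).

Compute the Hessian H = grad^2 f:
  H = [[1, 2], [2, 4]]
Verify stationarity: grad f(x*) = H x* + g = (0, 0).
Eigenvalues of H: 0, 5.
H has a zero eigenvalue (singular; positive semidefinite but not definite), so H is neither positive definite, negative definite, nor indefinite. The second-order test alone is inconclusive -> degen.
(Indeed, f is constant along the null direction of H through x*, so x* is not a strict local extremum.)

degen


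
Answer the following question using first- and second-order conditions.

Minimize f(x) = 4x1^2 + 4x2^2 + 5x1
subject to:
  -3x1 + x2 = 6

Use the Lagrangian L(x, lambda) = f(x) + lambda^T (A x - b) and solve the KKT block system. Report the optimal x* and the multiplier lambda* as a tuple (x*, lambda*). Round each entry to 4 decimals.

Form the Lagrangian:
  L(x, lambda) = (1/2) x^T Q x + c^T x + lambda^T (A x - b)
Stationarity (grad_x L = 0): Q x + c + A^T lambda = 0.
Primal feasibility: A x = b.

This gives the KKT block system:
  [ Q   A^T ] [ x     ]   [-c ]
  [ A    0  ] [ lambda ] = [ b ]

Solving the linear system:
  x*      = (-1.8625, 0.4125)
  lambda* = (-3.3)
  f(x*)   = 5.2437

x* = (-1.8625, 0.4125), lambda* = (-3.3)


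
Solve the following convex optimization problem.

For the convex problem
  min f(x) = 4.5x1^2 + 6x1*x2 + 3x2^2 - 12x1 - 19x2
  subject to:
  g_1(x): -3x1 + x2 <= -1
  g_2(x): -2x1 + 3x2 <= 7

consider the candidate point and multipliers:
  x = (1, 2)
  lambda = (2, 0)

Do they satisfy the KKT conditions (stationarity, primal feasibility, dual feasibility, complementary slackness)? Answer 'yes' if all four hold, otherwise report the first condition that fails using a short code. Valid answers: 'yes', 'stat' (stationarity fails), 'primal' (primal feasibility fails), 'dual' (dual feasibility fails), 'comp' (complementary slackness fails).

Gradient of f: grad f(x) = Q x + c = (9, -1)
Constraint values g_i(x) = a_i^T x - b_i:
  g_1((1, 2)) = 0
  g_2((1, 2)) = -3
Stationarity residual: grad f(x) + sum_i lambda_i a_i = (3, 1)
  -> stationarity FAILS
Primal feasibility (all g_i <= 0): OK
Dual feasibility (all lambda_i >= 0): OK
Complementary slackness (lambda_i * g_i(x) = 0 for all i): OK

Verdict: the first failing condition is stationarity -> stat.

stat


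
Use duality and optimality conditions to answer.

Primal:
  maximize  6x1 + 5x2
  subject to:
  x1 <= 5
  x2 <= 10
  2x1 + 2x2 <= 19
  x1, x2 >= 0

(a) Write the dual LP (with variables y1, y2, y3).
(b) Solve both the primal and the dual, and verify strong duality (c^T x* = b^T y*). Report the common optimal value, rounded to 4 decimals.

The standard primal-dual pair for 'max c^T x s.t. A x <= b, x >= 0' is:
  Dual:  min b^T y  s.t.  A^T y >= c,  y >= 0.

So the dual LP is:
  minimize  5y1 + 10y2 + 19y3
  subject to:
    y1 + 2y3 >= 6
    y2 + 2y3 >= 5
    y1, y2, y3 >= 0

Solving the primal: x* = (5, 4.5).
  primal value c^T x* = 52.5.
Solving the dual: y* = (1, 0, 2.5).
  dual value b^T y* = 52.5.
Strong duality: c^T x* = b^T y*. Confirmed.

52.5


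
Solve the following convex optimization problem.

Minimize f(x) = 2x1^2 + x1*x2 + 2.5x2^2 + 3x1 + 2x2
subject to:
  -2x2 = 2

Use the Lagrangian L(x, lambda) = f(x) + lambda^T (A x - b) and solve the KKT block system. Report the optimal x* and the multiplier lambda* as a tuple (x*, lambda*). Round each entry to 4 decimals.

Form the Lagrangian:
  L(x, lambda) = (1/2) x^T Q x + c^T x + lambda^T (A x - b)
Stationarity (grad_x L = 0): Q x + c + A^T lambda = 0.
Primal feasibility: A x = b.

This gives the KKT block system:
  [ Q   A^T ] [ x     ]   [-c ]
  [ A    0  ] [ lambda ] = [ b ]

Solving the linear system:
  x*      = (-0.5, -1)
  lambda* = (-1.75)
  f(x*)   = 0

x* = (-0.5, -1), lambda* = (-1.75)


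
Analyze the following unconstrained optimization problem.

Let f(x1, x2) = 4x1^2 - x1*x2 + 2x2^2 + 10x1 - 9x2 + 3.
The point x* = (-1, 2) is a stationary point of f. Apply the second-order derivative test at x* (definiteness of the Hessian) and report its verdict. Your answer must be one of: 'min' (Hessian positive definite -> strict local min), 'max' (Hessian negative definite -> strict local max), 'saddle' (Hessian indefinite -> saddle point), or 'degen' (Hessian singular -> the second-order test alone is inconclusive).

Compute the Hessian H = grad^2 f:
  H = [[8, -1], [-1, 4]]
Verify stationarity: grad f(x*) = H x* + g = (0, 0).
Eigenvalues of H: 3.7639, 8.2361.
Both eigenvalues > 0, so H is positive definite -> x* is a strict local min.

min


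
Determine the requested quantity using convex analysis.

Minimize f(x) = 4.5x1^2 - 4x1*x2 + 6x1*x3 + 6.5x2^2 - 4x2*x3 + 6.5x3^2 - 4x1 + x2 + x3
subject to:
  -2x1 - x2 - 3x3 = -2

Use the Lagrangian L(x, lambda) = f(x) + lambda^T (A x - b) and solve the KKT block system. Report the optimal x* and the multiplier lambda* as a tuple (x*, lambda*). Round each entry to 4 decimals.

Form the Lagrangian:
  L(x, lambda) = (1/2) x^T Q x + c^T x + lambda^T (A x - b)
Stationarity (grad_x L = 0): Q x + c + A^T lambda = 0.
Primal feasibility: A x = b.

This gives the KKT block system:
  [ Q   A^T ] [ x     ]   [-c ]
  [ A    0  ] [ lambda ] = [ b ]

Solving the linear system:
  x*      = (0.9712, 0.3109, -0.0845)
  lambda* = (1.4952)
  f(x*)   = -0.334

x* = (0.9712, 0.3109, -0.0845), lambda* = (1.4952)


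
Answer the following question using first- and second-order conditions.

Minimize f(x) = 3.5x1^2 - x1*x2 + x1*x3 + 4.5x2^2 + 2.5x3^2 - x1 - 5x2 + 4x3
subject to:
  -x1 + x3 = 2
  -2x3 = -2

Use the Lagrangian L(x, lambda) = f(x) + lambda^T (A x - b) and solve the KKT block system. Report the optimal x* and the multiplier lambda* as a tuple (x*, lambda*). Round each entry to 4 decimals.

Form the Lagrangian:
  L(x, lambda) = (1/2) x^T Q x + c^T x + lambda^T (A x - b)
Stationarity (grad_x L = 0): Q x + c + A^T lambda = 0.
Primal feasibility: A x = b.

This gives the KKT block system:
  [ Q   A^T ] [ x     ]   [-c ]
  [ A    0  ] [ lambda ] = [ b ]

Solving the linear system:
  x*      = (-1, 0.4444, 1)
  lambda* = (-7.4444, 0.2778)
  f(x*)   = 9.1111

x* = (-1, 0.4444, 1), lambda* = (-7.4444, 0.2778)


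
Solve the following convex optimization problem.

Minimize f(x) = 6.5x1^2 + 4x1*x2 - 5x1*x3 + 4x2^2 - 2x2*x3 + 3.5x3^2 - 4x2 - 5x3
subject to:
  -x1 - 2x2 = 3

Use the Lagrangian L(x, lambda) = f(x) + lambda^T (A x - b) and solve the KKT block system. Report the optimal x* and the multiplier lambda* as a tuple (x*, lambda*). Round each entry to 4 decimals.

Form the Lagrangian:
  L(x, lambda) = (1/2) x^T Q x + c^T x + lambda^T (A x - b)
Stationarity (grad_x L = 0): Q x + c + A^T lambda = 0.
Primal feasibility: A x = b.

This gives the KKT block system:
  [ Q   A^T ] [ x     ]   [-c ]
  [ A    0  ] [ lambda ] = [ b ]

Solving the linear system:
  x*      = (-0.0984, -1.4508, 0.2295)
  lambda* = (-8.2295)
  f(x*)   = 14.6721

x* = (-0.0984, -1.4508, 0.2295), lambda* = (-8.2295)


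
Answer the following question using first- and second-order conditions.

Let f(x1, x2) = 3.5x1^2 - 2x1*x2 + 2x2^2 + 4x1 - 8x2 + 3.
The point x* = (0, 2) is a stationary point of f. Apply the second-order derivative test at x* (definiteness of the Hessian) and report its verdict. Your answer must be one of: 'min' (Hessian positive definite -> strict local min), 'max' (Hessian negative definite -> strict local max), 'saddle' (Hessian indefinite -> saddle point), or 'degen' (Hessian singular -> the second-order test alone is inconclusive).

Compute the Hessian H = grad^2 f:
  H = [[7, -2], [-2, 4]]
Verify stationarity: grad f(x*) = H x* + g = (0, 0).
Eigenvalues of H: 3, 8.
Both eigenvalues > 0, so H is positive definite -> x* is a strict local min.

min
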